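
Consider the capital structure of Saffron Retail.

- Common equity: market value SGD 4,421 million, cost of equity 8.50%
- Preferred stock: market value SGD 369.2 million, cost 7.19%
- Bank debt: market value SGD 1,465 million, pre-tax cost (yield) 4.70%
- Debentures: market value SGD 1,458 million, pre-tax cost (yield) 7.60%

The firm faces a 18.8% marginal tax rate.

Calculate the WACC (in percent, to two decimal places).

Total capital V = 4421 + 369.2 + 1465 + 1458 = 7713.2.
Equity: weight = 4421/7713.2 = 0.5732; cost = 8.5%.
Preferred: weight = 369.2/7713.2 = 0.0479; cost = 7.19%.
Bank debt: weight = 1465/7713.2 = 0.1899; after-tax cost = 4.7% × (1 − 18.8%) = 3.8164%.
Debentures: weight = 1458/7713.2 = 0.1890; after-tax cost = 7.6% × (1 − 18.8%) = 6.1712%.
WACC = 0.5732 × 8.5000% + 0.0479 × 7.1900% + 0.1899 × 3.8164% + 0.1890 × 6.1712% = 7.1075%.

7.11%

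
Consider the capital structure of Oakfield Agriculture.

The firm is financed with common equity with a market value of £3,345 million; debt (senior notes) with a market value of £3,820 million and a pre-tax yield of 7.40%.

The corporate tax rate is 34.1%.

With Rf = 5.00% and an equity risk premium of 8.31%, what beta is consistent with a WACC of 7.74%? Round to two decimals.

0.72

Total capital V = 3345 + 3820 = 7165.
Equity weight = 3345/7165 = 0.4669.
Senior notes weight = 3820/7165 = 0.5331.
Debt contribution = 0.5331 × 7.4% × (1 − 34.1%) = 2.5999%.
Required equity contribution = 7.74% − 2.5999% = 5.1401%  ⇒  Re = 11.0100%.
CAPM: 11.0100% = 5.0% + β × 8.31%  ⇒  β = 0.7232.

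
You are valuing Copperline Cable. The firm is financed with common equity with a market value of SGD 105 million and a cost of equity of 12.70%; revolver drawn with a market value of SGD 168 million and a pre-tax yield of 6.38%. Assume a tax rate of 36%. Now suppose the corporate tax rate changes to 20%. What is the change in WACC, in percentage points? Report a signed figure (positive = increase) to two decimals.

Current WACC:
Total capital V = 105 + 168 = 273.
Equity: weight = 105/273 = 0.3846; cost = 12.7%.
Revolver drawn: weight = 168/273 = 0.6154; after-tax cost = 6.38% × (1 − 36%) = 4.0832%.
WACC = 0.3846 × 12.7000% + 0.6154 × 4.0832% = 7.3974%.
After the change:
Total capital V = 105 + 168 = 273.
Equity: weight = 105/273 = 0.3846; cost = 12.7%.
Revolver drawn: weight = 168/273 = 0.6154; after-tax cost = 6.38% × (1 − 20%) = 5.1040%.
WACC = 0.3846 × 12.7000% + 0.6154 × 5.1040% = 8.0255%.
Change in WACC = 8.0255% − 7.3974% = 0.6282 pp.

+0.63 pp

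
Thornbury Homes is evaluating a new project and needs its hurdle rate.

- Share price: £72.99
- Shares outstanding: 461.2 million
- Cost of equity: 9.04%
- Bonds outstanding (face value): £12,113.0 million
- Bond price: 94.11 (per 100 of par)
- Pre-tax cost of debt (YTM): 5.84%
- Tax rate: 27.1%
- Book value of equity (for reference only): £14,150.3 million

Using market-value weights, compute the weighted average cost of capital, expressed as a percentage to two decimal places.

Market value of equity E = 72.99 × 461.2m = 33662.988m. Market value of debt D = 12113m × 94.11/100 = 11399.5443m.
Total capital V = 33662.988 + 11399.5443 = 45062.5323.
Equity: weight = 33662.988/45062.5323 = 0.7470; cost = 9.04%.
Bonds outstanding: weight = 11399.5443/45062.5323 = 0.2530; after-tax cost = 5.84% × (1 − 27.1%) = 4.2574%.
WACC = 0.7470 × 9.0400% + 0.2530 × 4.2574% = 7.8301%.

7.83%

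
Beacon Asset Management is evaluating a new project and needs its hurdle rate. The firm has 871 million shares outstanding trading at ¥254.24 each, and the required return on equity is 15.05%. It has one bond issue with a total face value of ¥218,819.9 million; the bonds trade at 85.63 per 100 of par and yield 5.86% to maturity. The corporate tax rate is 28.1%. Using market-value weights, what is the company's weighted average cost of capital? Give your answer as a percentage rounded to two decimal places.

10.08%

Market value of equity E = 254.24 × 871m = 221443.04m. Market value of debt D = 218819.9m × 85.63/100 = 187375.48037m.
Total capital V = 221443.04 + 187375.48037 = 408818.52037.
Equity: weight = 221443.04/408818.52037 = 0.5417; cost = 15.05%.
Bonds outstanding: weight = 187375.48037/408818.52037 = 0.4583; after-tax cost = 5.86% × (1 − 28.1%) = 4.2133%.
WACC = 0.5417 × 15.0500% + 0.4583 × 4.2133% = 10.0832%.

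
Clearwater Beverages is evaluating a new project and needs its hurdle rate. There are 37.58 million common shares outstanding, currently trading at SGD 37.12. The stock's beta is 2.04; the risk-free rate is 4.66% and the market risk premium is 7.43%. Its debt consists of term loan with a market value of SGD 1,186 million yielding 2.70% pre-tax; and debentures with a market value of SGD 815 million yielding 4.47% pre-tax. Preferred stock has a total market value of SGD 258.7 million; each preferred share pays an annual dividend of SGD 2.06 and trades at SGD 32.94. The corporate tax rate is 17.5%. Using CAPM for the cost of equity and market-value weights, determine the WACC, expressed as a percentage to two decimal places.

Cost of equity via CAPM: Re = 4.66% + 2.04 × 7.43% = 19.8172%.
Cost of preferred: Rp = 2.06 / 32.94 = 6.2538%.
Market value of equity E = 37.12 × 37.58m = 1394.9696m.
Total capital V = 1394.9696 + 258.7 + 1186 + 815 = 3654.6696.
Equity: weight = 1394.9696/3654.6696 = 0.3817; cost = 19.8172%.
Preferred: weight = 258.7/3654.6696 = 0.0708; cost = 6.2538%.
Term loan: weight = 1186/3654.6696 = 0.3245; after-tax cost = 2.7% × (1 − 17.5%) = 2.2275%.
Debentures: weight = 815/3654.6696 = 0.2230; after-tax cost = 4.47% × (1 − 17.5%) = 3.6877%.
WACC = 0.3817 × 19.8172% + 0.0708 × 6.2538% + 0.3245 × 2.2275% + 0.2230 × 3.6877% = 9.5520%.

9.55%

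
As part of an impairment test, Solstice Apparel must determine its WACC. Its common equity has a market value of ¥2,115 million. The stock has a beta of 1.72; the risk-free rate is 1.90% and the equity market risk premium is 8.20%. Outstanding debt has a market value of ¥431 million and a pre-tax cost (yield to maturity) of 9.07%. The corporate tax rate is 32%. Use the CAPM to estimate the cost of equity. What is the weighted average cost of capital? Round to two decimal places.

14.34%

Cost of equity via CAPM: Re = 1.9% + 1.72 × 8.2% = 16.0040%.
Total capital V = 2115 + 431 = 2546.
Equity: weight = 2115/2546 = 0.8307; cost = 16.004%.
Debt: weight = 431/2546 = 0.1693; after-tax cost = 9.07% × (1 − 32%) = 6.1676%.
WACC = 0.8307 × 16.0040% + 0.1693 × 6.1676% = 14.3388%.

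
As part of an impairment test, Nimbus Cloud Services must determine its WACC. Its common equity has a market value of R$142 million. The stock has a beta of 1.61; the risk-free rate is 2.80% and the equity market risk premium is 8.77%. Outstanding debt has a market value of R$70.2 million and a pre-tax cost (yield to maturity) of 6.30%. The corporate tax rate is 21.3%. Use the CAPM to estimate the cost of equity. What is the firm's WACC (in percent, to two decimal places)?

12.96%

Cost of equity via CAPM: Re = 2.8% + 1.61 × 8.77% = 16.9197%.
Total capital V = 142 + 70.2 = 212.2.
Equity: weight = 142/212.2 = 0.6692; cost = 16.9197%.
Debt: weight = 70.2/212.2 = 0.3308; after-tax cost = 6.3% × (1 − 21.3%) = 4.9581%.
WACC = 0.6692 × 16.9197% + 0.3308 × 4.9581% = 12.9626%.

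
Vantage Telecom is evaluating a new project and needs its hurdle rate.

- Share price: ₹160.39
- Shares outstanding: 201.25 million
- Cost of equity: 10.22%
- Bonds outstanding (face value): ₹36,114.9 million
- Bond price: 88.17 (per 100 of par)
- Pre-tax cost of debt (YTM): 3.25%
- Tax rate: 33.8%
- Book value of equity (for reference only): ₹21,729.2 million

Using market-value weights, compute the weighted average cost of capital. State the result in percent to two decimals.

6.21%

Market value of equity E = 160.39 × 201.25m = 32278.4875m. Market value of debt D = 36114.9m × 88.17/100 = 31842.50733m.
Total capital V = 32278.4875 + 31842.50733 = 64120.99483.
Equity: weight = 32278.4875/64120.99483 = 0.5034; cost = 10.22%.
Bonds outstanding: weight = 31842.50733/64120.99483 = 0.4966; after-tax cost = 3.25% × (1 − 33.8%) = 2.1515%.
WACC = 0.5034 × 10.2200% + 0.4966 × 2.1515% = 6.2132%.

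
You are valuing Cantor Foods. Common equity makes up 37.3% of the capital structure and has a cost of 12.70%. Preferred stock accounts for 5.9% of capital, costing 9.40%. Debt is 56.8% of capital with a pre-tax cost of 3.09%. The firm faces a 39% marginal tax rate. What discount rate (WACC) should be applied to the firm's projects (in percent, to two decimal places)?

6.36%

After-tax cost of debt = 3.09% × (1 − 39%) = 1.8849%.
WACC = 0.373 × 12.7000% + 0.059 × 9.4000% + 0.568 × 1.8849% = 6.3623%.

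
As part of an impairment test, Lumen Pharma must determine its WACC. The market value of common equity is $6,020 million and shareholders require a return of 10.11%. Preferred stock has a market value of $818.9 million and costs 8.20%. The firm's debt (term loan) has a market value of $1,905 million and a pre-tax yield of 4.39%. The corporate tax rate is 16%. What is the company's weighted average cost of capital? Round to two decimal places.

Total capital V = 6020 + 818.9 + 1905 = 8743.9.
Equity: weight = 6020/8743.9 = 0.6885; cost = 10.11%.
Preferred: weight = 818.9/8743.9 = 0.0937; cost = 8.2%.
Term loan: weight = 1905/8743.9 = 0.2179; after-tax cost = 4.39% × (1 − 16%) = 3.6876%.
WACC = 0.6885 × 10.1100% + 0.0937 × 8.2000% + 0.2179 × 3.6876% = 8.5319%.

8.53%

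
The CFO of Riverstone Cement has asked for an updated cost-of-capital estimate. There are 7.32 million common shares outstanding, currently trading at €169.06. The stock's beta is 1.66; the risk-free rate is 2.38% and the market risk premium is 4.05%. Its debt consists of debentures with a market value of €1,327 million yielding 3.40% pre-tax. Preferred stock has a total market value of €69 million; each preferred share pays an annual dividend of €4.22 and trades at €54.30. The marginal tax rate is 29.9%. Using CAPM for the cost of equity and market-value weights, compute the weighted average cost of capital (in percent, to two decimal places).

5.68%

Cost of equity via CAPM: Re = 2.38% + 1.66 × 4.05% = 9.1030%.
Cost of preferred: Rp = 4.22 / 54.3 = 7.7716%.
Market value of equity E = 169.06 × 7.32m = 1237.5192m.
Total capital V = 1237.5192 + 69 + 1327 = 2633.5192.
Equity: weight = 1237.5192/2633.5192 = 0.4699; cost = 9.103%.
Preferred: weight = 69/2633.5192 = 0.0262; cost = 7.7716%.
Debentures: weight = 1327/2633.5192 = 0.5039; after-tax cost = 3.4% × (1 − 29.9%) = 2.3834%.
WACC = 0.4699 × 9.1030% + 0.0262 × 7.7716% + 0.5039 × 2.3834% = 5.6822%.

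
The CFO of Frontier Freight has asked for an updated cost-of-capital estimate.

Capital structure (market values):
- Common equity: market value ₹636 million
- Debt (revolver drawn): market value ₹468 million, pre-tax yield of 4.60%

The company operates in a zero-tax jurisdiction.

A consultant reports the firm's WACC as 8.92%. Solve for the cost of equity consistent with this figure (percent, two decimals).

Total capital V = 636 + 468 = 1104.
Equity weight = 636/1104 = 0.5761.
Revolver drawn weight = 468/1104 = 0.4239.
Debt contribution = 0.4239 × 4.6% × (1 − 0%) = 1.9500%.
Required equity contribution = 8.92% − 1.9500% = 6.9700%.
Re = 6.9700% / 0.5761 = 12.0989%.

12.10%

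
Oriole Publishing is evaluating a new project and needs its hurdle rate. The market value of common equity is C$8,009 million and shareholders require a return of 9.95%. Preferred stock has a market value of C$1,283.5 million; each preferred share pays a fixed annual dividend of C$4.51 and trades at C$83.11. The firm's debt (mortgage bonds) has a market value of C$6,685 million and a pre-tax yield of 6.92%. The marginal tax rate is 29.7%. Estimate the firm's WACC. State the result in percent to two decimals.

7.46%

Cost of preferred: Rp = 4.51 / 83.11 = 5.4265%.
Total capital V = 8009 + 1283.5 + 6685 = 15977.5.
Equity: weight = 8009/15977.5 = 0.5013; cost = 9.95%.
Preferred: weight = 1283.5/15977.5 = 0.0803; cost = 5.4265%.
Mortgage bonds: weight = 6685/15977.5 = 0.4184; after-tax cost = 6.92% × (1 − 29.7%) = 4.8648%.
WACC = 0.5013 × 9.9500% + 0.0803 × 5.4265% + 0.4184 × 4.8648% = 7.4590%.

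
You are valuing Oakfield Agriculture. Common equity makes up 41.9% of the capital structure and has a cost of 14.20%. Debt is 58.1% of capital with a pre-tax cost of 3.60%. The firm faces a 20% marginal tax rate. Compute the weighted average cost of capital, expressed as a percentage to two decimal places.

After-tax cost of debt = 3.6% × (1 − 20%) = 2.8800%.
WACC = 0.419 × 14.2000% + 0.581 × 2.8800% = 7.6231%.

7.62%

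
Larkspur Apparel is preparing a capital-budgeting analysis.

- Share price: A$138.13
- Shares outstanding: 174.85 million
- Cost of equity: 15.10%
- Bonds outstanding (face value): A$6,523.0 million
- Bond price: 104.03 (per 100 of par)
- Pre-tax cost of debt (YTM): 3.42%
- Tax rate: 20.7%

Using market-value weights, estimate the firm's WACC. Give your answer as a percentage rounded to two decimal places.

Market value of equity E = 138.13 × 174.85m = 24152.0305m. Market value of debt D = 6523m × 104.03/100 = 6785.8769m.
Total capital V = 24152.0305 + 6785.8769 = 30937.9074.
Equity: weight = 24152.0305/30937.9074 = 0.7807; cost = 15.1%.
Bonds outstanding: weight = 6785.8769/30937.9074 = 0.2193; after-tax cost = 3.42% × (1 − 20.7%) = 2.7121%.
WACC = 0.7807 × 15.1000% + 0.2193 × 2.7121% = 12.3828%.

12.38%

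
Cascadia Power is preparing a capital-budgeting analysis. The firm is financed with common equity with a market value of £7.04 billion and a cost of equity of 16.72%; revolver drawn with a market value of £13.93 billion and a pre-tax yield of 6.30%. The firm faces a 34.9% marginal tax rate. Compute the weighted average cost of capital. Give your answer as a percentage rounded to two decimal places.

Total capital V = 7.04 + 13.93 = 20.97.
Equity: weight = 7.04/20.97 = 0.3357; cost = 16.72%.
Revolver drawn: weight = 13.93/20.97 = 0.6643; after-tax cost = 6.3% × (1 − 34.9%) = 4.1013%.
WACC = 0.3357 × 16.7200% + 0.6643 × 4.1013% = 8.3376%.

8.34%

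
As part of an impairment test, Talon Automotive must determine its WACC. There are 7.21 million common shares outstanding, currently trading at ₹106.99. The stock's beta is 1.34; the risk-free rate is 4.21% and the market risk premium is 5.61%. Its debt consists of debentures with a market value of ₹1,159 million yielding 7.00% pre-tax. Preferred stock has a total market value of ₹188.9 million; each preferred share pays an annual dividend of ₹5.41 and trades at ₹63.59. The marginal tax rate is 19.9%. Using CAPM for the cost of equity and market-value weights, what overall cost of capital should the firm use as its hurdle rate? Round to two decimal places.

8.09%

Cost of equity via CAPM: Re = 4.21% + 1.34 × 5.61% = 11.7274%.
Cost of preferred: Rp = 5.41 / 63.59 = 8.5076%.
Market value of equity E = 106.99 × 7.21m = 771.3979m.
Total capital V = 771.3979 + 188.9 + 1159 = 2119.2979.
Equity: weight = 771.3979/2119.2979 = 0.3640; cost = 11.7274%.
Preferred: weight = 188.9/2119.2979 = 0.0891; cost = 8.5076%.
Debentures: weight = 1159/2119.2979 = 0.5469; after-tax cost = 7% × (1 − 19.9%) = 5.6070%.
WACC = 0.3640 × 11.7274% + 0.0891 × 8.5076% + 0.5469 × 5.6070% = 8.0933%.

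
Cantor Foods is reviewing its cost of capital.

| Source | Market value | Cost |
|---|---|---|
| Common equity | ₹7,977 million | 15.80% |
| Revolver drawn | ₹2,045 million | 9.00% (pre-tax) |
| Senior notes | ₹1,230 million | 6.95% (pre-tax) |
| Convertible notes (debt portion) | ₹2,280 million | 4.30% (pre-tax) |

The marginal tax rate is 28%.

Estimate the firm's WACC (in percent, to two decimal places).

Total capital V = 7977 + 2045 + 1230 + 2280 = 13532.
Equity: weight = 7977/13532 = 0.5895; cost = 15.8%.
Revolver drawn: weight = 2045/13532 = 0.1511; after-tax cost = 9% × (1 − 28%) = 6.4800%.
Senior notes: weight = 1230/13532 = 0.0909; after-tax cost = 6.95% × (1 − 28%) = 5.0040%.
Convertible notes (debt portion): weight = 2280/13532 = 0.1685; after-tax cost = 4.3% × (1 − 28%) = 3.0960%.
WACC = 0.5895 × 15.8000% + 0.1511 × 6.4800% + 0.0909 × 5.0040% + 0.1685 × 3.0960% = 11.2697%.

11.27%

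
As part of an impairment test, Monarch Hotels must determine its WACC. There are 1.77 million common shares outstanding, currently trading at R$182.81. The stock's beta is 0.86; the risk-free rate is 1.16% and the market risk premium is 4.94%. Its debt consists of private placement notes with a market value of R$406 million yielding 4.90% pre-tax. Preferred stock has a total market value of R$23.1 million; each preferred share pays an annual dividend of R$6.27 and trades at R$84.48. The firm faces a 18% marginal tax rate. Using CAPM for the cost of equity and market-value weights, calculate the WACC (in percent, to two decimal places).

4.72%

Cost of equity via CAPM: Re = 1.16% + 0.86 × 4.94% = 5.4084%.
Cost of preferred: Rp = 6.27 / 84.48 = 7.4219%.
Market value of equity E = 182.81 × 1.77m = 323.5737m.
Total capital V = 323.5737 + 23.1 + 406 = 752.6737.
Equity: weight = 323.5737/752.6737 = 0.4299; cost = 5.4084%.
Preferred: weight = 23.1/752.6737 = 0.0307; cost = 7.4219%.
Private placement notes: weight = 406/752.6737 = 0.5394; after-tax cost = 4.9% × (1 − 18%) = 4.0180%.
WACC = 0.4299 × 5.4084% + 0.0307 × 7.4219% + 0.5394 × 4.0180% = 4.7202%.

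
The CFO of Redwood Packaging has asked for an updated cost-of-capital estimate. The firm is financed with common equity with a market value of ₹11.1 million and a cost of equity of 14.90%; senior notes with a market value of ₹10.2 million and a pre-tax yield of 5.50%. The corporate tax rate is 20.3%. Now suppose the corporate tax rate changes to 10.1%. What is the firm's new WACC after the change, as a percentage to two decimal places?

10.13%

After the change:
Total capital V = 11.1 + 10.2 = 21.3.
Equity: weight = 11.1/21.3 = 0.5211; cost = 14.9%.
Senior notes: weight = 10.2/21.3 = 0.4789; after-tax cost = 5.5% × (1 − 10.1%) = 4.9445%.
WACC = 0.5211 × 14.9000% + 0.4789 × 4.9445% = 10.1326%.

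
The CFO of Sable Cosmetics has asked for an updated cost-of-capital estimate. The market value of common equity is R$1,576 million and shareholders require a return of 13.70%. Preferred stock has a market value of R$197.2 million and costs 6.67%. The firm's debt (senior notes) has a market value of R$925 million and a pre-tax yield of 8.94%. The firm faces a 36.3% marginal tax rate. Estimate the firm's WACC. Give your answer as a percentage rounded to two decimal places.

Total capital V = 1576 + 197.2 + 925 = 2698.2.
Equity: weight = 1576/2698.2 = 0.5841; cost = 13.7%.
Preferred: weight = 197.2/2698.2 = 0.0731; cost = 6.67%.
Senior notes: weight = 925/2698.2 = 0.3428; after-tax cost = 8.94% × (1 − 36.3%) = 5.6948%.
WACC = 0.5841 × 13.7000% + 0.0731 × 6.6700% + 0.3428 × 5.6948% = 10.4418%.

10.44%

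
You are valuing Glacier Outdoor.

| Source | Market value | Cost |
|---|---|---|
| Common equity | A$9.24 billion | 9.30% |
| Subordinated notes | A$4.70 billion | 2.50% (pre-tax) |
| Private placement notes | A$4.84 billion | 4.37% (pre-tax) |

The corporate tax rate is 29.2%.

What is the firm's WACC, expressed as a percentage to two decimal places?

5.82%

Total capital V = 9.24 + 4.7 + 4.84 = 18.78.
Equity: weight = 9.24/18.78 = 0.4920; cost = 9.3%.
Subordinated notes: weight = 4.7/18.78 = 0.2503; after-tax cost = 2.5% × (1 − 29.2%) = 1.7700%.
Private placement notes: weight = 4.84/18.78 = 0.2577; after-tax cost = 4.37% × (1 − 29.2%) = 3.0940%.
WACC = 0.4920 × 9.3000% + 0.2503 × 1.7700% + 0.2577 × 3.0940% = 5.8161%.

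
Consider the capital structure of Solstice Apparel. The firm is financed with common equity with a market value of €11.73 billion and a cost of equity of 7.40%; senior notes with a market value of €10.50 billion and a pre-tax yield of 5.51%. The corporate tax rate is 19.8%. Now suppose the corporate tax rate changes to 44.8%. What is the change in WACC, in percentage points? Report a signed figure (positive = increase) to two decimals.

-0.65 pp

Current WACC:
Total capital V = 11.73 + 10.5 = 22.23.
Equity: weight = 11.73/22.23 = 0.5277; cost = 7.4%.
Senior notes: weight = 10.5/22.23 = 0.4723; after-tax cost = 5.51% × (1 − 19.8%) = 4.4190%.
WACC = 0.5277 × 7.4000% + 0.4723 × 4.4190% = 5.9920%.
After the change:
Total capital V = 11.73 + 10.5 = 22.23.
Equity: weight = 11.73/22.23 = 0.5277; cost = 7.4%.
Senior notes: weight = 10.5/22.23 = 0.4723; after-tax cost = 5.51% × (1 − 44.8%) = 3.0415%.
WACC = 0.5277 × 7.4000% + 0.4723 × 3.0415% = 5.3413%.
Change in WACC = 5.3413% − 5.9920% = -0.6506 pp.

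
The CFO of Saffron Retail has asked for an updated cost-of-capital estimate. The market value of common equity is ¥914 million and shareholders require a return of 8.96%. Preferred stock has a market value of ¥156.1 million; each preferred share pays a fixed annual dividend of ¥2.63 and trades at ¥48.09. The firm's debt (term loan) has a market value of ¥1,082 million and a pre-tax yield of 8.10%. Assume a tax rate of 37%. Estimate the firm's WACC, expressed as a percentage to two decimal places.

Cost of preferred: Rp = 2.63 / 48.09 = 5.4689%.
Total capital V = 914 + 156.1 + 1082 = 2152.1.
Equity: weight = 914/2152.1 = 0.4247; cost = 8.96%.
Preferred: weight = 156.1/2152.1 = 0.0725; cost = 5.4689%.
Term loan: weight = 1082/2152.1 = 0.5028; after-tax cost = 8.1% × (1 − 37%) = 5.1030%.
WACC = 0.4247 × 8.9600% + 0.0725 × 5.4689% + 0.5028 × 5.1030% = 6.7676%.

6.77%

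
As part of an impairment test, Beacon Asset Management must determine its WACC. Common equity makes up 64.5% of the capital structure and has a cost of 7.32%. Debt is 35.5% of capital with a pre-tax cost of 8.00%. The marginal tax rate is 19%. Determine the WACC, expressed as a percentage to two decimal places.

After-tax cost of debt = 8% × (1 − 19%) = 6.4800%.
WACC = 0.645 × 7.3200% + 0.355 × 6.4800% = 7.0218%.

7.02%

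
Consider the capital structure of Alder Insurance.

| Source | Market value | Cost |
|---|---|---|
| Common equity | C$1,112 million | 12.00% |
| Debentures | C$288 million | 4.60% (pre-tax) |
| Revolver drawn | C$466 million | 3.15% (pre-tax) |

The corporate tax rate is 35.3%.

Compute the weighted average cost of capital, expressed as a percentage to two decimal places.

8.12%

Total capital V = 1112 + 288 + 466 = 1866.
Equity: weight = 1112/1866 = 0.5959; cost = 12%.
Debentures: weight = 288/1866 = 0.1543; after-tax cost = 4.6% × (1 − 35.3%) = 2.9762%.
Revolver drawn: weight = 466/1866 = 0.2497; after-tax cost = 3.15% × (1 − 35.3%) = 2.0381%.
WACC = 0.5959 × 12.0000% + 0.1543 × 2.9762% + 0.2497 × 2.0381% = 8.1194%.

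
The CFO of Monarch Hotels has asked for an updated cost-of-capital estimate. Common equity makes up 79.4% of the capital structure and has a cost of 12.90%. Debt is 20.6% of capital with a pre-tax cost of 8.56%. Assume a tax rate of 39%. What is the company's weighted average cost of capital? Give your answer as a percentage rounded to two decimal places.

11.32%

After-tax cost of debt = 8.56% × (1 − 39%) = 5.2216%.
WACC = 0.794 × 12.9000% + 0.206 × 5.2216% = 11.3182%.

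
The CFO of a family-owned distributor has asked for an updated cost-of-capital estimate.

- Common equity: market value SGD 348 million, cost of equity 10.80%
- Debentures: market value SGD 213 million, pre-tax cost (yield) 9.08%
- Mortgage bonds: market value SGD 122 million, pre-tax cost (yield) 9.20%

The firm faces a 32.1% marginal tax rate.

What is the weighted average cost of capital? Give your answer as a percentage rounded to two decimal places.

8.54%

Total capital V = 348 + 213 + 122 = 683.
Equity: weight = 348/683 = 0.5095; cost = 10.8%.
Debentures: weight = 213/683 = 0.3119; after-tax cost = 9.08% × (1 − 32.1%) = 6.1653%.
Mortgage bonds: weight = 122/683 = 0.1786; after-tax cost = 9.2% × (1 − 32.1%) = 6.2468%.
WACC = 0.5095 × 10.8000% + 0.3119 × 6.1653% + 0.1786 × 6.2468% = 8.5413%.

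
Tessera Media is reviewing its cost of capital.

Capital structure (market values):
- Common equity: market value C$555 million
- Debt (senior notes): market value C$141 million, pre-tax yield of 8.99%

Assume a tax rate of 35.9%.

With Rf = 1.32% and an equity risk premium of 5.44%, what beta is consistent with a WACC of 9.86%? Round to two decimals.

Total capital V = 555 + 141 = 696.
Equity weight = 555/696 = 0.7974.
Senior notes weight = 141/696 = 0.2026.
Debt contribution = 0.2026 × 8.99% × (1 − 35.9%) = 1.1674%.
Required equity contribution = 9.86% − 1.1674% = 8.6926%  ⇒  Re = 10.9010%.
CAPM: 10.9010% = 1.32% + β × 5.44%  ⇒  β = 1.7612.

1.76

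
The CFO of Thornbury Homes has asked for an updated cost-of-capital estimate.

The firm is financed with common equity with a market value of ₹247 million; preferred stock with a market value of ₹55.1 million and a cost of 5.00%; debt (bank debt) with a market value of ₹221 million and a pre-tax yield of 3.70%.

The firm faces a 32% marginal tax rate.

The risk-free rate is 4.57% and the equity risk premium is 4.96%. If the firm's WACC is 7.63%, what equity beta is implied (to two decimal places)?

Total capital V = 247 + 55.1 + 221 = 523.1.
Equity weight = 247/523.1 = 0.4722.
Preferred weight = 55.1/523.1 = 0.1053.
Bank debt weight = 221/523.1 = 0.4225.
Debt contribution = 0.4225 × 3.7% × (1 − 32%) = 1.0630%.
Preferred contribution = 0.1053 × 5% = 0.5267%.
Required equity contribution = 7.63% − 1.5896% = 6.0404%  ⇒  Re = 12.7924%.
CAPM: 12.7924% = 4.57% + β × 4.96%  ⇒  β = 1.6577.

1.66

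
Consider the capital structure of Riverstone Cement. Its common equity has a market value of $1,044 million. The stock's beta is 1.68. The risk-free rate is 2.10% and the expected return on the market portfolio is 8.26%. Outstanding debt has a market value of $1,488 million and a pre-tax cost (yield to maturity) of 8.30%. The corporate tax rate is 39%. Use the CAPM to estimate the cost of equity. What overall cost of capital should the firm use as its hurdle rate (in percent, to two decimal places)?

8.11%

Market risk premium = 8.26% − 2.1% = 6.16%.
Cost of equity via CAPM: Re = 2.1% + 1.68 × 6.16% = 12.4488%.
Total capital V = 1044 + 1488 = 2532.
Equity: weight = 1044/2532 = 0.4123; cost = 12.4488%.
Debt: weight = 1488/2532 = 0.5877; after-tax cost = 8.3% × (1 − 39%) = 5.0630%.
WACC = 0.4123 × 12.4488% + 0.5877 × 5.0630% = 8.1083%.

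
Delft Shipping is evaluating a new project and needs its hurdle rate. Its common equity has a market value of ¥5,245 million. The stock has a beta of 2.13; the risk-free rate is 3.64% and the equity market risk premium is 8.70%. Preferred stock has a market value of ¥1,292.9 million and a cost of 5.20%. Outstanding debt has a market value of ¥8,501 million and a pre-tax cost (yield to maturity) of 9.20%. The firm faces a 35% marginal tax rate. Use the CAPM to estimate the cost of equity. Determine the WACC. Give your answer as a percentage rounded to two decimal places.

Cost of equity via CAPM: Re = 3.64% + 2.13 × 8.7% = 22.1710%.
Total capital V = 5245 + 1292.9 + 8501 = 15038.9.
Equity: weight = 5245/15038.9 = 0.3488; cost = 22.171%.
Preferred: weight = 1292.9/15038.9 = 0.0860; cost = 5.2%.
Debt: weight = 8501/15038.9 = 0.5653; after-tax cost = 9.2% × (1 − 35%) = 5.9800%.
WACC = 0.3488 × 22.1710% + 0.0860 × 5.2000% + 0.5653 × 5.9800% = 11.5598%.

11.56%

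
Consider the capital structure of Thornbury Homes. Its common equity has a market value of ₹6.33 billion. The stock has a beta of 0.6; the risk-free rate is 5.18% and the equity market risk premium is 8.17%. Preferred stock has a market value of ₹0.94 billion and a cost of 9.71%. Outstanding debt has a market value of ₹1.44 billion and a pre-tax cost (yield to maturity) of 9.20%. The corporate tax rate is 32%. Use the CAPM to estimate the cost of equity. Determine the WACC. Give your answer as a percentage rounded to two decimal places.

Cost of equity via CAPM: Re = 5.18% + 0.6 × 8.17% = 10.0820%.
Total capital V = 6.33 + 0.94 + 1.44 = 8.71.
Equity: weight = 6.33/8.71 = 0.7268; cost = 10.082%.
Preferred: weight = 0.94/8.71 = 0.1079; cost = 9.71%.
Debt: weight = 1.44/8.71 = 0.1653; after-tax cost = 9.2% × (1 − 32%) = 6.2560%.
WACC = 0.7268 × 10.0820% + 0.1079 × 9.7100% + 0.1653 × 6.2560% = 9.4093%.

9.41%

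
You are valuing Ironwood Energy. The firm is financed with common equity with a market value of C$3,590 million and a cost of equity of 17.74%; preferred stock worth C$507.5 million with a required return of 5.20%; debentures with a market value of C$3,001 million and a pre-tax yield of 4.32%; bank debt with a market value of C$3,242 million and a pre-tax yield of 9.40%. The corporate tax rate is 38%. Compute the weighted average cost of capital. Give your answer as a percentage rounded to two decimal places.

9.02%

Total capital V = 3590 + 507.5 + 3001 + 3242 = 10340.5.
Equity: weight = 3590/10340.5 = 0.3472; cost = 17.74%.
Preferred: weight = 507.5/10340.5 = 0.0491; cost = 5.2%.
Debentures: weight = 3001/10340.5 = 0.2902; after-tax cost = 4.32% × (1 − 38%) = 2.6784%.
Bank debt: weight = 3242/10340.5 = 0.3135; after-tax cost = 9.4% × (1 − 38%) = 5.8280%.
WACC = 0.3472 × 17.7400% + 0.0491 × 5.2000% + 0.2902 × 2.6784% + 0.3135 × 5.8280% = 9.0187%.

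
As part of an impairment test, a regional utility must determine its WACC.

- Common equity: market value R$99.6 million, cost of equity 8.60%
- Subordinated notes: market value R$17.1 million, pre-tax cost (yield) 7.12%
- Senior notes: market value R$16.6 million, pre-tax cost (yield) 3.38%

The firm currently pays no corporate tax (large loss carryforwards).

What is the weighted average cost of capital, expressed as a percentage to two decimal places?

Total capital V = 99.6 + 17.1 + 16.6 = 133.3.
Equity: weight = 99.6/133.3 = 0.7472; cost = 8.6%.
Subordinated notes: weight = 17.1/133.3 = 0.1283; after-tax cost = 7.12% × (1 − 0%) = 7.1200%.
Senior notes: weight = 16.6/133.3 = 0.1245; after-tax cost = 3.38% × (1 − 0%) = 3.3800%.
WACC = 0.7472 × 8.6000% + 0.1283 × 7.1200% + 0.1245 × 3.3800% = 7.7601%.

7.76%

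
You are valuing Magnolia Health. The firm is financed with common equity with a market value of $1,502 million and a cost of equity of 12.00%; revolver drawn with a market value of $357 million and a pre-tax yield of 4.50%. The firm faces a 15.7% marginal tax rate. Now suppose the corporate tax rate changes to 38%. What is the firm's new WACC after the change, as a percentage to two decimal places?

After the change:
Total capital V = 1502 + 357 = 1859.
Equity: weight = 1502/1859 = 0.8080; cost = 12%.
Revolver drawn: weight = 357/1859 = 0.1920; after-tax cost = 4.5% × (1 − 38%) = 2.7900%.
WACC = 0.8080 × 12.0000% + 0.1920 × 2.7900% = 10.2313%.

10.23%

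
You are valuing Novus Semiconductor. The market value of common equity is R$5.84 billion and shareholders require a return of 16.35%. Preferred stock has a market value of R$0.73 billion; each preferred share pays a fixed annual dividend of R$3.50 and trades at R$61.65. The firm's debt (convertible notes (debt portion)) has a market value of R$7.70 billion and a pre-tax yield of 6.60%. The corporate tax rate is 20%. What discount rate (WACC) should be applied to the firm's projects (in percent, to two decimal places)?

9.83%

Cost of preferred: Rp = 3.5 / 61.65 = 5.6772%.
Total capital V = 5.84 + 0.73 + 7.7 = 14.27.
Equity: weight = 5.84/14.27 = 0.4093; cost = 16.35%.
Preferred: weight = 0.73/14.27 = 0.0512; cost = 5.6772%.
Convertible notes (debt portion): weight = 7.7/14.27 = 0.5396; after-tax cost = 6.6% × (1 − 20%) = 5.2800%.
WACC = 0.4093 × 16.3500% + 0.0512 × 5.6772% + 0.5396 × 5.2800% = 9.8307%.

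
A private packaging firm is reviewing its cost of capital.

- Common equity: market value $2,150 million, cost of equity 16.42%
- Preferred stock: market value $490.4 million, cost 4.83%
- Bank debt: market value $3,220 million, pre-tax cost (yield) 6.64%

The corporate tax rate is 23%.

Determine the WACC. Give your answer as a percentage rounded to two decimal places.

9.24%

Total capital V = 2150 + 490.4 + 3220 = 5860.4.
Equity: weight = 2150/5860.4 = 0.3669; cost = 16.42%.
Preferred: weight = 490.4/5860.4 = 0.0837; cost = 4.83%.
Bank debt: weight = 3220/5860.4 = 0.5495; after-tax cost = 6.64% × (1 − 23%) = 5.1128%.
WACC = 0.3669 × 16.4200% + 0.0837 × 4.8300% + 0.5495 × 5.1128% = 9.2374%.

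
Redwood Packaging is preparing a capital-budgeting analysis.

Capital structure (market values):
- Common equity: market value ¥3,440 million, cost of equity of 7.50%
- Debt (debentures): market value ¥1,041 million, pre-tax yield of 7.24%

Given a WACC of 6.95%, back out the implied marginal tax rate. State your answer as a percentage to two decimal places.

Total capital V = 3440 + 1041 = 4481.
Equity weight = 3440/4481 = 0.7677.
Debentures weight = 1041/4481 = 0.2323.
Equity contribution = 0.7677 × 7.5% = 5.7576%.
Debt contribution must be 6.95% − 5.7576% = 1.1924%.
0.2323 × 7.24% × (1 − T) = 1.1924%  ⇒  (1 − T) = 0.7089.
T = 29.1089%.

29.11%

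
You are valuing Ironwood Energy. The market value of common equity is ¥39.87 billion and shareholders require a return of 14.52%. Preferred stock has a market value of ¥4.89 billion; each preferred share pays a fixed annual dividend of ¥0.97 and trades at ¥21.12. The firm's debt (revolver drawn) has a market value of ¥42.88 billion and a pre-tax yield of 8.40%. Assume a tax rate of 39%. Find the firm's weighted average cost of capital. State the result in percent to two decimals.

Cost of preferred: Rp = 0.97 / 21.12 = 4.5928%.
Total capital V = 39.87 + 4.89 + 42.88 = 87.64.
Equity: weight = 39.87/87.64 = 0.4549; cost = 14.52%.
Preferred: weight = 4.89/87.64 = 0.0558; cost = 4.5928%.
Revolver drawn: weight = 42.88/87.64 = 0.4893; after-tax cost = 8.4% × (1 − 39%) = 5.1240%.
WACC = 0.4549 × 14.5200% + 0.0558 × 4.5928% + 0.4893 × 5.1240% = 9.3689%.

9.37%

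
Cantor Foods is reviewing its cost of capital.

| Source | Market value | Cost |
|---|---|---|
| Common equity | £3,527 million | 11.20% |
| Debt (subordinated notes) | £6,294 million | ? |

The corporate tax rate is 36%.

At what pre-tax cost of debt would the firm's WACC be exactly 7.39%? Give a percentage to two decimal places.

Total capital V = 3527 + 6294 = 9821.
Equity weight = 3527/9821 = 0.3591.
Subordinated notes weight = 6294/9821 = 0.6409.
Equity contribution = 0.3591 × 11.2% = 4.0222%.
Remaining for debt = 7.39% − 4.0222% = 3.3678%.
Rd × (1 − 36%) × 0.6409 = 3.3678%  ⇒  Rd = 8.2109%.

8.21%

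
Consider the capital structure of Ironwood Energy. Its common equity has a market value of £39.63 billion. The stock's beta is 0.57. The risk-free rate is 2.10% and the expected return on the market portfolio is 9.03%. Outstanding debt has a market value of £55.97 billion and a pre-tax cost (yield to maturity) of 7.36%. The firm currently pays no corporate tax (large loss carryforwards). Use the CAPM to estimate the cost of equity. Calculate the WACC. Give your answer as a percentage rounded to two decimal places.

Market risk premium = 9.03% − 2.1% = 6.93%.
Cost of equity via CAPM: Re = 2.1% + 0.57 × 6.93% = 6.0501%.
Total capital V = 39.63 + 55.97 = 95.6.
Equity: weight = 39.63/95.6 = 0.4145; cost = 6.0501%.
Debt: weight = 55.97/95.6 = 0.5855; after-tax cost = 7.36% × (1 − 0%) = 7.3600%.
WACC = 0.4145 × 6.0501% + 0.5855 × 7.3600% = 6.8170%.

6.82%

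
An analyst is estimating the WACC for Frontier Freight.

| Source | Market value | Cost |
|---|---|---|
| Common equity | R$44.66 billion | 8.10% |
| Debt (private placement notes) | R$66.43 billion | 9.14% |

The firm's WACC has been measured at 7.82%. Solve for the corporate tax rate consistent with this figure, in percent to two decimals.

16.50%

Total capital V = 44.66 + 66.43 = 111.09.
Equity weight = 44.66/111.09 = 0.4020.
Private placement notes weight = 66.43/111.09 = 0.5980.
Equity contribution = 0.4020 × 8.1% = 3.2563%.
Debt contribution must be 7.82% − 3.2563% = 4.5637%.
0.5980 × 9.14% × (1 − T) = 4.5637%  ⇒  (1 − T) = 0.8350.
T = 16.5015%.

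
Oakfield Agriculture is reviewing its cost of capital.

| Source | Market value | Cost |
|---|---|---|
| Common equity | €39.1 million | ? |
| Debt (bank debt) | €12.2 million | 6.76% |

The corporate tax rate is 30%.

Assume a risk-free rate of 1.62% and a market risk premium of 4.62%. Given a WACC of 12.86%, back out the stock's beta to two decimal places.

2.98

Total capital V = 39.1 + 12.2 = 51.3.
Equity weight = 39.1/51.3 = 0.7622.
Bank debt weight = 12.2/51.3 = 0.2378.
Debt contribution = 0.2378 × 6.76% × (1 − 30%) = 1.1253%.
Required equity contribution = 12.86% − 1.1253% = 11.7347%  ⇒  Re = 15.3961%.
CAPM: 15.3961% = 1.62% + β × 4.62%  ⇒  β = 2.9818.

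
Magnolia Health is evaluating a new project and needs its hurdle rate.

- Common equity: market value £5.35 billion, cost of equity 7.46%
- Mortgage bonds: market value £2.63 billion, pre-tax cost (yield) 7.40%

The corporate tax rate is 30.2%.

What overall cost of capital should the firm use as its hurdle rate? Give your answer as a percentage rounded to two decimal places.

Total capital V = 5.35 + 2.63 = 7.98.
Equity: weight = 5.35/7.98 = 0.6704; cost = 7.46%.
Mortgage bonds: weight = 2.63/7.98 = 0.3296; after-tax cost = 7.4% × (1 − 30.2%) = 5.1652%.
WACC = 0.6704 × 7.4600% + 0.3296 × 5.1652% = 6.7037%.

6.70%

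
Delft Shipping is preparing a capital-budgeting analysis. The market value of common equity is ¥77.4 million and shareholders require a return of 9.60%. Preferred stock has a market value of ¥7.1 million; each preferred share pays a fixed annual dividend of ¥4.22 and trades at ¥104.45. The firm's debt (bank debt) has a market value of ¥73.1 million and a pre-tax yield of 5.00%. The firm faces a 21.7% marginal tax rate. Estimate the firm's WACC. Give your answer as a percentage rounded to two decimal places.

6.71%

Cost of preferred: Rp = 4.22 / 104.45 = 4.0402%.
Total capital V = 77.4 + 7.1 + 73.1 = 157.6.
Equity: weight = 77.4/157.6 = 0.4911; cost = 9.6%.
Preferred: weight = 7.1/157.6 = 0.0451; cost = 4.0402%.
Bank debt: weight = 73.1/157.6 = 0.4638; after-tax cost = 5% × (1 − 21.7%) = 3.9150%.
WACC = 0.4911 × 9.6000% + 0.0451 × 4.0402% + 0.4638 × 3.9150% = 6.7126%.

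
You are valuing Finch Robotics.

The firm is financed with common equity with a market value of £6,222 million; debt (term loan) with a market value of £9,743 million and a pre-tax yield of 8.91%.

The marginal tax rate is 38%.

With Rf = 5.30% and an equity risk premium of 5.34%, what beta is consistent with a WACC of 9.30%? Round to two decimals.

Total capital V = 6222 + 9743 = 15965.
Equity weight = 6222/15965 = 0.3897.
Term loan weight = 9743/15965 = 0.6103.
Debt contribution = 0.6103 × 8.91% × (1 − 38%) = 3.3713%.
Required equity contribution = 9.3% − 3.3713% = 5.9287%  ⇒  Re = 15.2125%.
CAPM: 15.2125% = 5.3% + β × 5.34%  ⇒  β = 1.8563.

1.86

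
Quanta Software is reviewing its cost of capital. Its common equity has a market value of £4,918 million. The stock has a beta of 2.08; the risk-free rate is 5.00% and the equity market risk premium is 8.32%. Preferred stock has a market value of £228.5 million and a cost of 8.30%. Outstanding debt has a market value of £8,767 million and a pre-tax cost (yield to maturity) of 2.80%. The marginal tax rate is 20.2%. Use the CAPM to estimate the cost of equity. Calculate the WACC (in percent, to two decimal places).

Cost of equity via CAPM: Re = 5.0% + 2.08 × 8.32% = 22.3056%.
Total capital V = 4918 + 228.5 + 8767 = 13913.5.
Equity: weight = 4918/13913.5 = 0.3535; cost = 22.3056%.
Preferred: weight = 228.5/13913.5 = 0.0164; cost = 8.3%.
Debt: weight = 8767/13913.5 = 0.6301; after-tax cost = 2.8% × (1 − 20.2%) = 2.2344%.
WACC = 0.3535 × 22.3056% + 0.0164 × 8.3000% + 0.6301 × 2.2344% = 9.4286%.

9.43%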